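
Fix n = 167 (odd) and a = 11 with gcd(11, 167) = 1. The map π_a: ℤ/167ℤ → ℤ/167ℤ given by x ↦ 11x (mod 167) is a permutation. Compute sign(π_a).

Start at x=48: 48 → 27 → 130 → 94 → 32 → 18 → 31 → … (one orbit).
3 cycles of lengths [83, 83, 1].
sign(π) = (−1)^{n − #cycles} = (−1)^{167−3} = (−1)^164 = +1.

+1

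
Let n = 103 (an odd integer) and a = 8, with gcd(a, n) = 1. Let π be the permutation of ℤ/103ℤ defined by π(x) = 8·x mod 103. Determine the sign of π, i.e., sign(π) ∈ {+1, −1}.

Orbit of 23 under x↦8x: [23, 81, 30, 34, 66, 13, 1]… (length divides ord_103(8)).
Decompose π into cycles: lengths [17, 17, 17, 17, 17, 17, 1] (7 cycles, including the fixed point 0).
n − c = 103 − 7 = 96; sign = (−1)^96 = +1.

+1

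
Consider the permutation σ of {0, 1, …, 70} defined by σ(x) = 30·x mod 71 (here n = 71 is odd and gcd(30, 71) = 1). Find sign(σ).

Orbit of 20 under x↦30x: [20, 32, 37, 45, 1, 30, 48]… (length divides ord_71(30)).
Decompose π into cycles: lengths [7, 7, 7, 7, 7, 7, 7, 7, 7, 7, 1] (11 cycles, including the fixed point 0).
71 − 11 = 60 transpositions; sign(π) = (−1)^60 = +1.

+1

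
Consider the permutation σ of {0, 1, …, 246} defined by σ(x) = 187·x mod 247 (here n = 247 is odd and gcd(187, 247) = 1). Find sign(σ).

-1

Trace 99: π^k(99) = [99, 235, 226, 25, 229, 92, 161] for k=0..6.
π_187 has 12 disjoint cycles with lengths [36, 36, 36, 36, 36, 36, 9, 9, 4, 4, 4, 1] on {0,…,246}.
n − c = 247 − 12 = 235; sign = (−1)^235 = -1.
Check: (187/247) = -1 by Zolotarev.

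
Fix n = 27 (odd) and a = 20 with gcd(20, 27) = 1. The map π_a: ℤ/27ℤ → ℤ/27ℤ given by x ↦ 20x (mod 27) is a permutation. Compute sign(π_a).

Orbit of 7 under x↦20x: [7, 5, 19, 2, 13, 17, 16]… (length divides ord_27(20)).
π_20 has 4 disjoint cycles with lengths [18, 6, 2, 1] on {0,…,26}.
4 cycles on 27: each ℓ→(−1)^(ℓ−1), product (−1)^23 = -1.
Zolotarev: (20|27) = -1, matching the cycle-count sign.

-1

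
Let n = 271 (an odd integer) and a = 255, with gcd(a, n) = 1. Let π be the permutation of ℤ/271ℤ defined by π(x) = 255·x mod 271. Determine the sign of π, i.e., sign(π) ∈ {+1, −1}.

-1

Trace 81: π^k(81) = [81, 59, 140, 199, 68, 267, 64] for k=0..6.
The orbit structure of x ↦ 255x mod 271: 2 orbits of sizes [270, 1].
Σ(ℓ_i−1) = 271−2 = 269; sign = (−1)^269 = -1.
Via Zolotarev, sign(π_{255}) = (255|271) = -1.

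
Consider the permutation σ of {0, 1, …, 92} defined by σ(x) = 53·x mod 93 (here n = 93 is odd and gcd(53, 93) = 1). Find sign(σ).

+1

Start at x=11: 11 → 25 → 23 → 10 → 65 → 4 → 26 → … (one orbit).
The orbit structure of x ↦ 53x mod 93: 5 orbits of sizes [30, 30, 30, 2, 1].
n − c = 93 − 5 = 88; sign = (−1)^88 = +1.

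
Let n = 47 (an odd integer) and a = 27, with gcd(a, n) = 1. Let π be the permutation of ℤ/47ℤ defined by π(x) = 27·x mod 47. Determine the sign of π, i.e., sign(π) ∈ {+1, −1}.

Start at x=32: 32 → 18 → 16 → 9 → 8 → 28 → 4 → … (one orbit).
Decompose π into cycles: lengths [23, 23, 1] (3 cycles, including the fixed point 0).
With 3 cycles on 47 points, sign = (−1)^{47−3} = +1.
Check: (27/47) = +1 by Zolotarev.

+1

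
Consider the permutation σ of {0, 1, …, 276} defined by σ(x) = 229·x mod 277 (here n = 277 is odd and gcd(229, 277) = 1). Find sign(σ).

Trace 136: π^k(136) = [136, 120, 57, 34, 30, 222, 147] for k=0..6.
Cycle type of π: 138×2 + 1; total 3 cycles.
With 3 cycles on 277 points, sign = (−1)^{277−3} = +1.
(229|277)_J = +1 (Zolotarev's lemma cross-check).

+1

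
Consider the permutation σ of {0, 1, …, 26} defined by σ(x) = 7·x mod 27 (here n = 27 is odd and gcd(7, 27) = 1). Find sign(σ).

Orbit of 4 under x↦7x: [4, 1, 7, 22, 19, 25, 13]… (length divides ord_27(7)).
7 cycles of lengths [9, 9, 3, 3, 1, 1, 1].
Σ(ℓ_i−1) = 27−7 = 20; sign = (−1)^20 = +1.
Zolotarev: (7|27) = +1, matching the cycle-count sign.

+1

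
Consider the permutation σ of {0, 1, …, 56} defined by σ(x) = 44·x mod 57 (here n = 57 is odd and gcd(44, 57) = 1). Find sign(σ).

Start at x=17: 17 → 7 → 23 → 43 → 11 → 28 → 35 → … (one orbit).
Decompose π into cycles: lengths [18, 18, 9, 9, 2, 1] (6 cycles, including the fixed point 0).
With 6 cycles on 57 points, sign = (−1)^{57−6} = -1.
(44|57)_J = -1 (Zolotarev's lemma cross-check).

-1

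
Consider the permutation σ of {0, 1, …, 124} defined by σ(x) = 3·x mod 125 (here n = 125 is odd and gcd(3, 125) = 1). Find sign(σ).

-1

Orbit of 12 under x↦3x: [12, 36, 108, 74, 97, 41, 123]… (length divides ord_125(3)).
The orbit structure of x ↦ 3x mod 125: 4 orbits of sizes [100, 20, 4, 1].
n − c = 125 − 4 = 121; sign = (−1)^121 = -1.
Check: (3/125) = -1 by Zolotarev.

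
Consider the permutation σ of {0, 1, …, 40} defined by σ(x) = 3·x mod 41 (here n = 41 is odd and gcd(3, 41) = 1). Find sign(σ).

Start at x=3: 3 → 9 → 27 → 40 → 38 → 32 → 14 → … (one orbit).
Cycle lengths of π_3 on ℤ/41ℤ: [8, 8, 8, 8, 8, 1]; 6 cycles in total.
41 − 6 = 35 transpositions; sign(π) = (−1)^35 = -1.
Zolotarev: (3|41) = -1, matching the cycle-count sign.

-1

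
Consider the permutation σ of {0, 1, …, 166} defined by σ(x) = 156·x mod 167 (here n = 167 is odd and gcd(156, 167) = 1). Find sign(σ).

-1

Orbit of 75 under x↦156x: [75, 10, 57, 41, 50, 118, 38]… (length divides ord_167(156)).
Cycle type of π: 166 + 1; total 2 cycles.
sign(π) = (−1)^{n − #cycles} = (−1)^{167−2} = (−1)^165 = -1.
Via Zolotarev, sign(π_{156}) = (156|167) = -1.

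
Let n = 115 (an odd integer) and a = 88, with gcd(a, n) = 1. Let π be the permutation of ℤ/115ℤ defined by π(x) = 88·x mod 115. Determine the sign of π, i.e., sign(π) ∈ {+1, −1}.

+1

Orbit of 54 under x↦88x: [54, 37, 36, 63, 24, 42, 16]… (length divides ord_115(88)).
The orbit structure of x ↦ 88x mod 115: 5 orbits of sizes [44, 44, 22, 4, 1].
115 − 5 = 110 transpositions; sign(π) = (−1)^110 = +1.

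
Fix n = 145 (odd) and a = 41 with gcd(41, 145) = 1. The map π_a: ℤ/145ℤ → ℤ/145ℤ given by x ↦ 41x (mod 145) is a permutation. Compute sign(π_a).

Start at x=46: 46 → 1 → 41 → 86 → 46 (one orbit).
Decompose π into cycles: lengths [4, 4, 4, 4, 4, 4, 4, 4, 4, 4, 4, 4, 4, 4, 4, 4, 4, 4, 4, 4, 4, 4, 4, 4, 4, 4, 4, 4, 4, 4, 4, 4, 4, 4, 4, 1, 1, 1, 1, 1] (40 cycles, including the fixed point 0).
Σ(ℓ_i−1) = 145−40 = 105; sign = (−1)^105 = -1.
The Jacobi symbol (41|145) = -1 (Zolotarev) agrees.

-1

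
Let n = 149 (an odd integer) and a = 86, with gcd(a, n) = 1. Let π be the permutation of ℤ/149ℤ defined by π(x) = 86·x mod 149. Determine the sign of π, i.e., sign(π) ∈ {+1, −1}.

Start at x=104: 104 → 4 → 46 → 82 → 49 → 42 → 36 → … (one orbit).
The orbit structure of x ↦ 86x mod 149: 3 orbits of sizes [74, 74, 1].
149 − 3 = 146 transpositions; sign(π) = (−1)^146 = +1.
Check: (86/149) = +1 by Zolotarev.

+1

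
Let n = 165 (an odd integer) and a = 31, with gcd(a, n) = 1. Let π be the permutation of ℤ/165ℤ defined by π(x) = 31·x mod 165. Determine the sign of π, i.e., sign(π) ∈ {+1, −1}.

Trace 31: π^k(31) = [31, 136, 91, 16, 1] for k=0..4.
Cycle lengths of π_31 on ℤ/165ℤ: [5, 5, 5, 5, 5, 5, 5, 5, 5, 5, 5, 5, 5, 5, 5, 5, 5, 5, 5, 5, 5, 5, 5, 5, 5, 5, 5, 5, 5, 5, 1, 1, 1, 1, 1, 1, 1, 1, 1, 1, 1, 1, 1, 1, 1]; 45 cycles in total.
165 − 45 = 120 transpositions; sign(π) = (−1)^120 = +1.
Via Zolotarev, sign(π_{31}) = (31|165) = +1.

+1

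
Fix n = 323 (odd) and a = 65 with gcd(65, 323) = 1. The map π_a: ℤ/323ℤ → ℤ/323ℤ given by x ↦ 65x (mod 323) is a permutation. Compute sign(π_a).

+1

Trace 46: π^k(46) = [46, 83, 227, 220, 88, 229, 27] for k=0..6.
11 cycles of lengths [48, 48, 48, 48, 48, 48, 16, 6, 6, 6, 1].
n − c = 323 − 11 = 312; sign = (−1)^312 = +1.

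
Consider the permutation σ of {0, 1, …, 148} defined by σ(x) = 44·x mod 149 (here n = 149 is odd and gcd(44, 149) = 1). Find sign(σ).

-1

Start at x=44: 44 → 148 → 105 → 1 → 44 (one orbit).
Cycle type of π: 4×37 + 1; total 38 cycles.
n − c = 149 − 38 = 111; sign = (−1)^111 = -1.
Zolotarev: (44|149) = -1, matching the cycle-count sign.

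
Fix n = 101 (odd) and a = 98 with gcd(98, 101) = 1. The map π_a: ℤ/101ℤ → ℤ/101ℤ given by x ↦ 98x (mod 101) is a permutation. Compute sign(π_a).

-1

Trace 69: π^k(69) = [69, 96, 15, 56, 34, 100, 3] for k=0..6.
The orbit structure of x ↦ 98x mod 101: 2 orbits of sizes [100, 1].
With 2 cycles on 101 points, sign = (−1)^{101−2} = -1.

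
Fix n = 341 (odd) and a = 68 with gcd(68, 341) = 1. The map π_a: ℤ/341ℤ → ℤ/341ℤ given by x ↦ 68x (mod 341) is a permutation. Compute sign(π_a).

Start at x=274: 274 → 218 → 161 → 36 → 61 → 56 → 57 → … (one orbit).
Decompose π into cycles: lengths [30, 30, 30, 30, 30, 30, 30, 30, 30, 30, 10, 6, 6, 6, 6, 6, 1] (17 cycles, including the fixed point 0).
With 17 cycles on 341 points, sign = (−1)^{341−17} = +1.
Check: (68/341) = +1 by Zolotarev.

+1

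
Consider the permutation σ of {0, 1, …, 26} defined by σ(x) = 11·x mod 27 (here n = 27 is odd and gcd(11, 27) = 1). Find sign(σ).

Trace 2: π^k(2) = [2, 22, 26, 16, 14, 19, 20] for k=0..6.
π_11 has 4 disjoint cycles with lengths [18, 6, 2, 1] on {0,…,26}.
27 − 4 = 23 transpositions; sign(π) = (−1)^23 = -1.

-1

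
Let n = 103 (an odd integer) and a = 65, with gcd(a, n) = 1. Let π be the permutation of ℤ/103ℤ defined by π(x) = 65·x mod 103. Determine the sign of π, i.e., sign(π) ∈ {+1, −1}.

-1

Start at x=47: 47 → 68 → 94 → 33 → 85 → 66 → 67 → … (one orbit).
π_65 has 2 disjoint cycles with lengths [102, 1] on {0,…,102}.
n − c = 103 − 2 = 101; sign = (−1)^101 = -1.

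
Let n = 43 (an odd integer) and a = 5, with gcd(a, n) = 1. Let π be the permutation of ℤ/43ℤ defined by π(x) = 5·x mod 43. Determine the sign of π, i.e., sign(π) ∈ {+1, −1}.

Trace 33: π^k(33) = [33, 36, 8, 40, 28, 11, 12] for k=0..6.
The orbit structure of x ↦ 5x mod 43: 2 orbits of sizes [42, 1].
n − c = 43 − 2 = 41; sign = (−1)^41 = -1.
Zolotarev: (5|43) = -1, matching the cycle-count sign.

-1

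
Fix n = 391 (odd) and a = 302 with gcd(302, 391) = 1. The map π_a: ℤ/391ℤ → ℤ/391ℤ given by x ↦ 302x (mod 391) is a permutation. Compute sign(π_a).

Trace 271: π^k(271) = [271, 123, 1, 302, 101, 4, 35] for k=0..6.
π_302 has 15 disjoint cycles with lengths [44, 44, 44, 44, 44, 44, 44, 44, 11, 11, 4, 4, 4, 4, 1] on {0,…,390}.
15 cycles on 391: each ℓ→(−1)^(ℓ−1), product (−1)^376 = +1.
Zolotarev: (302|391) = +1, matching the cycle-count sign.

+1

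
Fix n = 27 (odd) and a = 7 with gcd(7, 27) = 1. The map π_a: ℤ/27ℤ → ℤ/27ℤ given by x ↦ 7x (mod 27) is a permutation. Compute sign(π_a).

Start at x=1: 1 → 7 → 22 → 19 → 25 → 13 → 10 → … (one orbit).
Cycle lengths of π_7 on ℤ/27ℤ: [9, 9, 3, 3, 1, 1, 1]; 7 cycles in total.
sign(π) = (−1)^{n − #cycles} = (−1)^{27−7} = (−1)^20 = +1.
The Jacobi symbol (7|27) = +1 (Zolotarev) agrees.

+1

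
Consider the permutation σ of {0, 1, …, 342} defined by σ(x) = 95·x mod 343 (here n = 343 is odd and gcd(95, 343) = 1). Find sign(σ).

+1

Start at x=239: 239 → 67 → 191 → 309 → 200 → 135 → 134 → … (one orbit).
The orbit structure of x ↦ 95x mod 343: 7 orbits of sizes [147, 147, 21, 21, 3, 3, 1].
sign(π) = (−1)^{n − #cycles} = (−1)^{343−7} = (−1)^336 = +1.
(95|343)_J = +1 (Zolotarev's lemma cross-check).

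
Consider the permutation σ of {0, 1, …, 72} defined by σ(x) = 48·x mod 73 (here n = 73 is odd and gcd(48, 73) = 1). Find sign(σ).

+1

Trace 38: π^k(38) = [38, 72, 25, 32, 3, 71, 50] for k=0..6.
Cycle type of π: 36×2 + 1; total 3 cycles.
n − c = 73 − 3 = 70; sign = (−1)^70 = +1.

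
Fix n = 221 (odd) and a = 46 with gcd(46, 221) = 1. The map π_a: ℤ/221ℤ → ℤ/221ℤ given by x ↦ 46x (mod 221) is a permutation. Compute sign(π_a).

Orbit of 157 under x↦46x: [157, 150, 49, 44, 35, 63, 25]… (length divides ord_221(46)).
Cycle lengths of π_46 on ℤ/221ℤ: [48, 48, 48, 48, 16, 12, 1]; 7 cycles in total.
With 7 cycles on 221 points, sign = (−1)^{221−7} = +1.

+1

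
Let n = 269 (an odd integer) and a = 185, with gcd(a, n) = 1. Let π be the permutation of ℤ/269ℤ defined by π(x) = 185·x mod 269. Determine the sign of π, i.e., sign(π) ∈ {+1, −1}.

Trace 117: π^k(117) = [117, 125, 260, 218, 249, 66, 105] for k=0..6.
π_185 has 5 disjoint cycles with lengths [67, 67, 67, 67, 1] on {0,…,268}.
269 − 5 = 264 transpositions; sign(π) = (−1)^264 = +1.

+1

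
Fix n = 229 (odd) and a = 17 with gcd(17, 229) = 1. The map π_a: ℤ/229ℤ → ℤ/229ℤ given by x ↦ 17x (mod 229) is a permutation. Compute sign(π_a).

Start at x=17: 17 → 60 → 104 → 165 → 57 → 53 → 214 → … (one orbit).
Decompose π into cycles: lengths [19, 19, 19, 19, 19, 19, 19, 19, 19, 19, 19, 19, 1] (13 cycles, including the fixed point 0).
With 13 cycles on 229 points, sign = (−1)^{229−13} = +1.
Check: (17/229) = +1 by Zolotarev.

+1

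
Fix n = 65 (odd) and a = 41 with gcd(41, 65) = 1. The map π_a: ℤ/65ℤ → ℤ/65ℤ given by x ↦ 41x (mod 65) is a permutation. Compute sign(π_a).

-1

Orbit of 16 under x↦41x: [16, 6, 51, 11, 61, 31, 36]… (length divides ord_65(41)).
Cycle type of π: 12×5 + 1×5; total 10 cycles.
10 cycles on 65: each ℓ→(−1)^(ℓ−1), product (−1)^55 = -1.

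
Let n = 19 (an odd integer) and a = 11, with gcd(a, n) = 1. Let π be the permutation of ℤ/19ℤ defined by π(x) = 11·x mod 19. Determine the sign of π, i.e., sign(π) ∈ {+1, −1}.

+1

Trace 7: π^k(7) = [7, 1, 11] for k=0..2.
7 cycles of lengths [3, 3, 3, 3, 3, 3, 1].
7 cycles on 19: each ℓ→(−1)^(ℓ−1), product (−1)^12 = +1.
(11|19)_J = +1 (Zolotarev's lemma cross-check).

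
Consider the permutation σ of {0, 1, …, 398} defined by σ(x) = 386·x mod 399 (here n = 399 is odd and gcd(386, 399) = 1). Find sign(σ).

-1

Trace 106: π^k(106) = [106, 218, 358, 134, 253, 302, 64] for k=0..6.
The orbit structure of x ↦ 386x mod 399: 42 orbits of sizes [18, 18, 18, 18, 18, 18, 18, 18, 18, 18, 18, 18, 18, 18, 9, 9, 9, 9, 9, 9, 9, 9, 9, 9, 9, 9, 9, 9, 2, 2, 2, 2, 2, 2, 2, 1, 1, 1, 1, 1, 1, 1].
n − c = 399 − 42 = 357; sign = (−1)^357 = -1.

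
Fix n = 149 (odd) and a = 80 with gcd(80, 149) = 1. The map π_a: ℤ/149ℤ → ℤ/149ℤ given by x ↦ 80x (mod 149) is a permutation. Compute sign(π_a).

+1

Orbit of 140 under x↦80x: [140, 25, 63, 123, 6, 33, 107]… (length divides ord_149(80)).
Decompose π into cycles: lengths [37, 37, 37, 37, 1] (5 cycles, including the fixed point 0).
149 − 5 = 144 transpositions; sign(π) = (−1)^144 = +1.
Check: (80/149) = +1 by Zolotarev.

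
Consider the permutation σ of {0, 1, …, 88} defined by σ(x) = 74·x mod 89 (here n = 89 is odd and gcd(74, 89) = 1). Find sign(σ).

-1

Orbit of 36 under x↦74x: [36, 83, 1, 74, 47, 7, 73]… (length divides ord_89(74)).
2 cycles of lengths [88, 1].
2 cycles on 89: each ℓ→(−1)^(ℓ−1), product (−1)^87 = -1.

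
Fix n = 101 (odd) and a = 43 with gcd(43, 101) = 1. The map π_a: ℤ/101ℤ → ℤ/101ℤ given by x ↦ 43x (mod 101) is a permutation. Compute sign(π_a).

+1

Orbit of 13 under x↦43x: [13, 54, 100, 58, 70, 81, 49]… (length divides ord_101(43)).
Cycle lengths of π_43 on ℤ/101ℤ: [50, 50, 1]; 3 cycles in total.
With 3 cycles on 101 points, sign = (−1)^{101−3} = +1.
Via Zolotarev, sign(π_{43}) = (43|101) = +1.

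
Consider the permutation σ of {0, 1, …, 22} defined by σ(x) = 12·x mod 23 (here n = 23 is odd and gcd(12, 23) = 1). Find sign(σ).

Start at x=6: 6 → 3 → 13 → 18 → 9 → 16 → 8 → … (one orbit).
π_12 has 3 disjoint cycles with lengths [11, 11, 1] on {0,…,22}.
23 − 3 = 20 transpositions; sign(π) = (−1)^20 = +1.

+1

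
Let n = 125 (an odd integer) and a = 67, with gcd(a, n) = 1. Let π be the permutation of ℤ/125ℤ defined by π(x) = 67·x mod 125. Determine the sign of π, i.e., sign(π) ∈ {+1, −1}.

Trace 102: π^k(102) = [102, 84, 3, 76, 92, 39, 113] for k=0..6.
Cycle type of π: 100 + 20 + 4 + 1; total 4 cycles.
Σ(ℓ_i−1) = 125−4 = 121; sign = (−1)^121 = -1.
Zolotarev: (67|125) = -1, matching the cycle-count sign.

-1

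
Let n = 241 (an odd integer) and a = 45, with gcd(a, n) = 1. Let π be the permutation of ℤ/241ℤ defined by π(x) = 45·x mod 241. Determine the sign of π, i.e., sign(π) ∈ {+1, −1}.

Start at x=236: 236 → 16 → 238 → 106 → 191 → 160 → 211 → … (one orbit).
3 cycles of lengths [120, 120, 1].
With 3 cycles on 241 points, sign = (−1)^{241−3} = +1.

+1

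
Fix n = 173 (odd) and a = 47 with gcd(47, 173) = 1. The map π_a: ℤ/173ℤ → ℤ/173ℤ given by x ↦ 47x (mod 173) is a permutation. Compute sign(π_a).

Orbit of 149 under x↦47x: [149, 83, 95, 140, 6, 109, 106]… (length divides ord_173(47)).
Decompose π into cycles: lengths [43, 43, 43, 43, 1] (5 cycles, including the fixed point 0).
sign(π) = (−1)^{n − #cycles} = (−1)^{173−5} = (−1)^168 = +1.
The Jacobi symbol (47|173) = +1 (Zolotarev) agrees.

+1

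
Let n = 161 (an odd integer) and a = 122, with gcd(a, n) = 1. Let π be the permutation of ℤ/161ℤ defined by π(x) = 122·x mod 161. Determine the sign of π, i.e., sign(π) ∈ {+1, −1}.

Start at x=78: 78 → 17 → 142 → 97 → 81 → 61 → 36 → … (one orbit).
π_122 has 5 disjoint cycles with lengths [66, 66, 22, 6, 1] on {0,…,160}.
sign(π) = (−1)^{n − #cycles} = (−1)^{161−5} = (−1)^156 = +1.

+1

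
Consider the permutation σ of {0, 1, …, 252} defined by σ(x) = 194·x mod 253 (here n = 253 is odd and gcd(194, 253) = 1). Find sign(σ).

+1

Orbit of 106 under x↦194x: [106, 71, 112, 223, 252, 59, 61]… (length divides ord_253(194)).
5 cycles of lengths [110, 110, 22, 10, 1].
With 5 cycles on 253 points, sign = (−1)^{253−5} = +1.
Via Zolotarev, sign(π_{194}) = (194|253) = +1.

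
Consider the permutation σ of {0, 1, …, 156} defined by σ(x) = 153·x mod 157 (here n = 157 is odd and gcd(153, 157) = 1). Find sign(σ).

+1

Start at x=93: 93 → 99 → 75 → 14 → 101 → 67 → 46 → … (one orbit).
π_153 has 13 disjoint cycles with lengths [13, 13, 13, 13, 13, 13, 13, 13, 13, 13, 13, 13, 1] on {0,…,156}.
Σ(ℓ_i−1) = 157−13 = 144; sign = (−1)^144 = +1.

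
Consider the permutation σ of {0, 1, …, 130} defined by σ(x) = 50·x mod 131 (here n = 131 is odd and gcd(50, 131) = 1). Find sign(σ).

-1

Trace 115: π^k(115) = [115, 117, 86, 108, 29, 9, 57] for k=0..6.
Cycle lengths of π_50 on ℤ/131ℤ: [130, 1]; 2 cycles in total.
sign(π) = (−1)^{n − #cycles} = (−1)^{131−2} = (−1)^129 = -1.
Check: (50/131) = -1 by Zolotarev.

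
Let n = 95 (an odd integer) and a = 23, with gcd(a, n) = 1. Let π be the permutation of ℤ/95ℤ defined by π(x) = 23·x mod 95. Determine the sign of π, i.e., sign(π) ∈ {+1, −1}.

-1

Orbit of 7 under x↦23x: [7, 66, 93, 49, 82, 81, 58]… (length divides ord_95(23)).
The orbit structure of x ↦ 23x mod 95: 6 orbits of sizes [36, 36, 9, 9, 4, 1].
95 − 6 = 89 transpositions; sign(π) = (−1)^89 = -1.
(23|95)_J = -1 (Zolotarev's lemma cross-check).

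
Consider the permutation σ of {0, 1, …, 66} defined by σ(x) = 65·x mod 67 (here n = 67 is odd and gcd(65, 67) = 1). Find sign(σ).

Trace 1: π^k(1) = [1, 65, 4, 59, 16, 35, 64] for k=0..6.
The orbit structure of x ↦ 65x mod 67: 3 orbits of sizes [33, 33, 1].
sign(π) = (−1)^{n − #cycles} = (−1)^{67−3} = (−1)^64 = +1.

+1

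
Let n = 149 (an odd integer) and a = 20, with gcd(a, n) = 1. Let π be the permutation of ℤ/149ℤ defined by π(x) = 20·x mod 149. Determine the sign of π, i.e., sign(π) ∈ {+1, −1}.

+1

Trace 25: π^k(25) = [25, 53, 17, 42, 95, 112, 5] for k=0..6.
The orbit structure of x ↦ 20x mod 149: 3 orbits of sizes [74, 74, 1].
sign(π) = (−1)^{n − #cycles} = (−1)^{149−3} = (−1)^146 = +1.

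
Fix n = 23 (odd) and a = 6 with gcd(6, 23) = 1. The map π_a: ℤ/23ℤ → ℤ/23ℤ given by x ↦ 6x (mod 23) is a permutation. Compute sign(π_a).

+1

Start at x=8: 8 → 2 → 12 → 3 → 18 → 16 → 4 → … (one orbit).
The orbit structure of x ↦ 6x mod 23: 3 orbits of sizes [11, 11, 1].
23 − 3 = 20 transpositions; sign(π) = (−1)^20 = +1.
Zolotarev: (6|23) = +1, matching the cycle-count sign.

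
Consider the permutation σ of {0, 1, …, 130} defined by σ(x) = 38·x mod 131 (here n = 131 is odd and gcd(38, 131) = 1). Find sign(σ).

+1

Orbit of 99 under x↦38x: [99, 94, 35, 20, 105, 60, 53]… (length divides ord_131(38)).
Cycle type of π: 65×2 + 1; total 3 cycles.
sign(π) = (−1)^{n − #cycles} = (−1)^{131−3} = (−1)^128 = +1.
(38|131)_J = +1 (Zolotarev's lemma cross-check).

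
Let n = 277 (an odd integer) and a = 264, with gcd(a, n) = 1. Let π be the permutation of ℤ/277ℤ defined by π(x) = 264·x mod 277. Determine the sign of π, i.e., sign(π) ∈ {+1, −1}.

Orbit of 19 under x↦264x: [19, 30, 164, 84, 16, 69, 211]… (length divides ord_277(264)).
13 cycles of lengths [23, 23, 23, 23, 23, 23, 23, 23, 23, 23, 23, 23, 1].
Σ(ℓ_i−1) = 277−13 = 264; sign = (−1)^264 = +1.
Check: (264/277) = +1 by Zolotarev.

+1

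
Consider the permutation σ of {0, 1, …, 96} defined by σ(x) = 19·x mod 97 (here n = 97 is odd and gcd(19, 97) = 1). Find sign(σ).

Orbit of 77 under x↦19x: [77, 8, 55, 75, 67, 12, 34]… (length divides ord_97(19)).
π_19 has 4 disjoint cycles with lengths [32, 32, 32, 1] on {0,…,96}.
97 − 4 = 93 transpositions; sign(π) = (−1)^93 = -1.
Check: (19/97) = -1 by Zolotarev.

-1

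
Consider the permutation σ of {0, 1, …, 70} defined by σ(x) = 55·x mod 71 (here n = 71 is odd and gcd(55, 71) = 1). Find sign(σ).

-1

Trace 4: π^k(4) = [4, 7, 30, 17, 12, 21, 19] for k=0..6.
2 cycles of lengths [70, 1].
Σ(ℓ_i−1) = 71−2 = 69; sign = (−1)^69 = -1.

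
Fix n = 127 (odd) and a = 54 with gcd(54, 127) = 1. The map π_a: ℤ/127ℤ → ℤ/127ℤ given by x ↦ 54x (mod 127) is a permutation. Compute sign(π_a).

Orbit of 76 under x↦54x: [76, 40, 1, 54, 122, 111, 25]… (length divides ord_127(54)).
4 cycles of lengths [42, 42, 42, 1].
Σ(ℓ_i−1) = 127−4 = 123; sign = (−1)^123 = -1.

-1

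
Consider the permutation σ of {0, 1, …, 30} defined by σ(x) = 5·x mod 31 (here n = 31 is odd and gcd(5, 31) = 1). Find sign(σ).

Trace 1: π^k(1) = [1, 5, 25] for k=0..2.
π_5 has 11 disjoint cycles with lengths [3, 3, 3, 3, 3, 3, 3, 3, 3, 3, 1] on {0,…,30}.
11 cycles on 31: each ℓ→(−1)^(ℓ−1), product (−1)^20 = +1.

+1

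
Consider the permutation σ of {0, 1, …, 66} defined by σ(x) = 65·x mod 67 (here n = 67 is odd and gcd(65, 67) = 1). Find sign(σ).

+1

Start at x=25: 25 → 17 → 33 → 1 → 65 → 4 → 59 → … (one orbit).
3 cycles of lengths [33, 33, 1].
67 − 3 = 64 transpositions; sign(π) = (−1)^64 = +1.
The Jacobi symbol (65|67) = +1 (Zolotarev) agrees.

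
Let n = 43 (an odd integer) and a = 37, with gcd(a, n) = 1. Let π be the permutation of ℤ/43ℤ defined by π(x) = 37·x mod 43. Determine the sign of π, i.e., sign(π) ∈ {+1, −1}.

Trace 36: π^k(36) = [36, 42, 6, 7, 1, 37] for k=0..5.
Cycle type of π: 6×7 + 1; total 8 cycles.
Σ(ℓ_i−1) = 43−8 = 35; sign = (−1)^35 = -1.

-1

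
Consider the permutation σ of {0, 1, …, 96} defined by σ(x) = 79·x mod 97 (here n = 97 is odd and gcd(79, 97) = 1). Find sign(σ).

+1

Orbit of 50 under x↦79x: [50, 70, 1, 79, 33, 85, 22]… (length divides ord_97(79)).
7 cycles of lengths [16, 16, 16, 16, 16, 16, 1].
n − c = 97 − 7 = 90; sign = (−1)^90 = +1.
Zolotarev: (79|97) = +1, matching the cycle-count sign.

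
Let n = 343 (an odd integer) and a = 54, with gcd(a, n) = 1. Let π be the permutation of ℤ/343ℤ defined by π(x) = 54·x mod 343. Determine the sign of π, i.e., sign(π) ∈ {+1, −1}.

-1

Orbit of 313 under x↦54x: [313, 95, 328, 219, 164, 281, 82]… (length divides ord_343(54)).
Decompose π into cycles: lengths [294, 42, 6, 1] (4 cycles, including the fixed point 0).
With 4 cycles on 343 points, sign = (−1)^{343−4} = -1.
(54|343)_J = -1 (Zolotarev's lemma cross-check).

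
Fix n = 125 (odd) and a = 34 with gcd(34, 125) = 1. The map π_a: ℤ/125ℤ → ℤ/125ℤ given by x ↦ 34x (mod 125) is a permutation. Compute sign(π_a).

+1

Trace 26: π^k(26) = [26, 9, 56, 29, 111, 24, 66] for k=0..6.
Cycle type of π: 50×2 + 10×2 + 2×2 + 1; total 7 cycles.
n − c = 125 − 7 = 118; sign = (−1)^118 = +1.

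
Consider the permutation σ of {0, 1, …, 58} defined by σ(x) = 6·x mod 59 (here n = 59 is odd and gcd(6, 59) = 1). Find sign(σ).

-1

Trace 1: π^k(1) = [1, 6, 36, 39, 57, 47, 46] for k=0..6.
2 cycles of lengths [58, 1].
Σ(ℓ_i−1) = 59−2 = 57; sign = (−1)^57 = -1.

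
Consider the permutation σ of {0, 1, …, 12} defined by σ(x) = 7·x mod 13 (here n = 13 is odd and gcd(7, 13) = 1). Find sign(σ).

Trace 11: π^k(11) = [11, 12, 6, 3, 8, 4, 2] for k=0..6.
2 cycles of lengths [12, 1].
n − c = 13 − 2 = 11; sign = (−1)^11 = -1.

-1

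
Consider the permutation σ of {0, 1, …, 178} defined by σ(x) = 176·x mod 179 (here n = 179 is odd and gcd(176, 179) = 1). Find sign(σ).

Start at x=166: 166 → 39 → 62 → 172 → 21 → 116 → 10 → … (one orbit).
The orbit structure of x ↦ 176x mod 179: 2 orbits of sizes [178, 1].
2 cycles on 179: each ℓ→(−1)^(ℓ−1), product (−1)^177 = -1.
Zolotarev: (176|179) = -1, matching the cycle-count sign.

-1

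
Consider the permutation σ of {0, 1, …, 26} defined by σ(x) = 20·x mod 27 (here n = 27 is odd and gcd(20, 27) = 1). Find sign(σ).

Trace 26: π^k(26) = [26, 7, 5, 19, 2, 13, 17] for k=0..6.
Cycle type of π: 18 + 6 + 2 + 1; total 4 cycles.
Σ(ℓ_i−1) = 27−4 = 23; sign = (−1)^23 = -1.
Zolotarev: (20|27) = -1, matching the cycle-count sign.

-1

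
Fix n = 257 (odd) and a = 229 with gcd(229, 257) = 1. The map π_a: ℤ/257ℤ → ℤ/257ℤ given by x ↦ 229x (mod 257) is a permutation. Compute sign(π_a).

-1

Start at x=86: 86 → 162 → 90 → 50 → 142 → 136 → 47 → … (one orbit).
Cycle type of π: 256 + 1; total 2 cycles.
With 2 cycles on 257 points, sign = (−1)^{257−2} = -1.
Via Zolotarev, sign(π_{229}) = (229|257) = -1.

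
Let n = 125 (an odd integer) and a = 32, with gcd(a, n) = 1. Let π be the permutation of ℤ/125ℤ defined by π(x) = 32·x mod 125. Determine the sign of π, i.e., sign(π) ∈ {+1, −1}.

-1

Orbit of 32 under x↦32x: [32, 24, 18, 76, 57, 74, 118]… (length divides ord_125(32)).
π_32 has 12 disjoint cycles with lengths [20, 20, 20, 20, 20, 4, 4, 4, 4, 4, 4, 1] on {0,…,124}.
12 cycles on 125: each ℓ→(−1)^(ℓ−1), product (−1)^113 = -1.
Via Zolotarev, sign(π_{32}) = (32|125) = -1.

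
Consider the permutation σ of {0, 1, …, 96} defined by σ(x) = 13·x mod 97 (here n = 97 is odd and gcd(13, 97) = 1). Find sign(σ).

Start at x=89: 89 → 90 → 6 → 78 → 44 → 87 → 64 → … (one orbit).
π_13 has 2 disjoint cycles with lengths [96, 1] on {0,…,96}.
Σ(ℓ_i−1) = 97−2 = 95; sign = (−1)^95 = -1.

-1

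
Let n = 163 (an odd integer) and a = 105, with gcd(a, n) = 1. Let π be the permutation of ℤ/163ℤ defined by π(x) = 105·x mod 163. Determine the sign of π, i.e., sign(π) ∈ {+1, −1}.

-1

Trace 104: π^k(104) = [104, 162, 58, 59, 1, 105] for k=0..5.
28 cycles of lengths [6, 6, 6, 6, 6, 6, 6, 6, 6, 6, 6, 6, 6, 6, 6, 6, 6, 6, 6, 6, 6, 6, 6, 6, 6, 6, 6, 1].
163 − 28 = 135 transpositions; sign(π) = (−1)^135 = -1.
The Jacobi symbol (105|163) = -1 (Zolotarev) agrees.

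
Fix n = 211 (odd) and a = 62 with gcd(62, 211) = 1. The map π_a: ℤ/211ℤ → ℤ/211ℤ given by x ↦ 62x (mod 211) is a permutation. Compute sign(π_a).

+1

Trace 178: π^k(178) = [178, 64, 170, 201, 13, 173, 176] for k=0..6.
Cycle lengths of π_62 on ℤ/211ℤ: [105, 105, 1]; 3 cycles in total.
3 cycles on 211: each ℓ→(−1)^(ℓ−1), product (−1)^208 = +1.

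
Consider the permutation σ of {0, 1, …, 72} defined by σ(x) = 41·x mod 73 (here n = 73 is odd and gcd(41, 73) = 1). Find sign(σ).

Start at x=18: 18 → 8 → 36 → 16 → 72 → 32 → 71 → … (one orbit).
Cycle type of π: 18×4 + 1; total 5 cycles.
5 cycles on 73: each ℓ→(−1)^(ℓ−1), product (−1)^68 = +1.
Via Zolotarev, sign(π_{41}) = (41|73) = +1.

+1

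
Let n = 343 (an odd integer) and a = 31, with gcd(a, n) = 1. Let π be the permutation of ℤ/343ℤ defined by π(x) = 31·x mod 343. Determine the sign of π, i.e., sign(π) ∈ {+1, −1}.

-1

Trace 263: π^k(263) = [263, 264, 295, 227, 177, 342, 312] for k=0..6.
Cycle lengths of π_31 on ℤ/343ℤ: [42, 42, 42, 42, 42, 42, 42, 6, 6, 6, 6, 6, 6, 6, 6, 1]; 16 cycles in total.
343 − 16 = 327 transpositions; sign(π) = (−1)^327 = -1.
Check: (31/343) = -1 by Zolotarev.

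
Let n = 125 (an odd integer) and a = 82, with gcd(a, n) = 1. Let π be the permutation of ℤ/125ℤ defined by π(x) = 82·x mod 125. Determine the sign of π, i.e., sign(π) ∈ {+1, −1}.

-1

Trace 24: π^k(24) = [24, 93, 1, 82, 99, 118, 51] for k=0..6.
The orbit structure of x ↦ 82x mod 125: 12 orbits of sizes [20, 20, 20, 20, 20, 4, 4, 4, 4, 4, 4, 1].
125 − 12 = 113 transpositions; sign(π) = (−1)^113 = -1.
The Jacobi symbol (82|125) = -1 (Zolotarev) agrees.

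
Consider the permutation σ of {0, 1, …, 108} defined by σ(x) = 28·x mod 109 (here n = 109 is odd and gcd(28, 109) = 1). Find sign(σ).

+1

Trace 22: π^k(22) = [22, 71, 26, 74, 1, 28, 21] for k=0..6.
Cycle type of π: 54×2 + 1; total 3 cycles.
n − c = 109 − 3 = 106; sign = (−1)^106 = +1.
The Jacobi symbol (28|109) = +1 (Zolotarev) agrees.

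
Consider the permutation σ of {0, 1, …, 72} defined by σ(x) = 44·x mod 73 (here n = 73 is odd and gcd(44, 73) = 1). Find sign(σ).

Orbit of 16 under x↦44x: [16, 47, 24, 34, 36, 51, 54]… (length divides ord_73(44)).
π_44 has 2 disjoint cycles with lengths [72, 1] on {0,…,72}.
73 − 2 = 71 transpositions; sign(π) = (−1)^71 = -1.
(44|73)_J = -1 (Zolotarev's lemma cross-check).

-1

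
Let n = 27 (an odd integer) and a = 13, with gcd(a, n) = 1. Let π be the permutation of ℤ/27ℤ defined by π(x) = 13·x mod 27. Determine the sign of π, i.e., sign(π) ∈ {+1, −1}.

+1

Orbit of 16 under x↦13x: [16, 19, 4, 25, 1, 13, 7]… (length divides ord_27(13)).
π_13 has 7 disjoint cycles with lengths [9, 9, 3, 3, 1, 1, 1] on {0,…,26}.
sign(π) = (−1)^{n − #cycles} = (−1)^{27−7} = (−1)^20 = +1.
The Jacobi symbol (13|27) = +1 (Zolotarev) agrees.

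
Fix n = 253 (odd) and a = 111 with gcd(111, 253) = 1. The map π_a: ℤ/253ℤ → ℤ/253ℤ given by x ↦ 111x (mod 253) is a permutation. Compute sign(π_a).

Orbit of 177 under x↦111x: [177, 166, 210, 34, 232, 199, 78]… (length divides ord_253(111)).
The orbit structure of x ↦ 111x mod 253: 22 orbits of sizes [22, 22, 22, 22, 22, 22, 22, 22, 22, 22, 22, 1, 1, 1, 1, 1, 1, 1, 1, 1, 1, 1].
253 − 22 = 231 transpositions; sign(π) = (−1)^231 = -1.
Via Zolotarev, sign(π_{111}) = (111|253) = -1.

-1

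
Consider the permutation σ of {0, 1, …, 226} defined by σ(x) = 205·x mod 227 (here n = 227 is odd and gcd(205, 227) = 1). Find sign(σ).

Start at x=131: 131 → 69 → 71 → 27 → 87 → 129 → 113 → … (one orbit).
The orbit structure of x ↦ 205x mod 227: 3 orbits of sizes [113, 113, 1].
n − c = 227 − 3 = 224; sign = (−1)^224 = +1.
The Jacobi symbol (205|227) = +1 (Zolotarev) agrees.

+1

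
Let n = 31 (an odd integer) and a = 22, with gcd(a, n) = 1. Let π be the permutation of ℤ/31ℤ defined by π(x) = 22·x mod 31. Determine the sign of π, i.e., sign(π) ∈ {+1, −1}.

Start at x=29: 29 → 18 → 24 → 1 → 22 → 19 → 15 → … (one orbit).
Decompose π into cycles: lengths [30, 1] (2 cycles, including the fixed point 0).
n − c = 31 − 2 = 29; sign = (−1)^29 = -1.

-1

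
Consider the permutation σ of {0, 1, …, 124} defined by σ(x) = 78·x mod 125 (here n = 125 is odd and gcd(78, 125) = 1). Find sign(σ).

Trace 36: π^k(36) = [36, 58, 24, 122, 16, 123, 94] for k=0..6.
π_78 has 4 disjoint cycles with lengths [100, 20, 4, 1] on {0,…,124}.
Σ(ℓ_i−1) = 125−4 = 121; sign = (−1)^121 = -1.

-1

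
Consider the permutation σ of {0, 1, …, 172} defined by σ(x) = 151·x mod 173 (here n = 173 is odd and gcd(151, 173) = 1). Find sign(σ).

Orbit of 121 under x↦151x: [121, 106, 90, 96, 137, 100, 49]… (length divides ord_173(151)).
Cycle type of π: 86×2 + 1; total 3 cycles.
sign(π) = (−1)^{n − #cycles} = (−1)^{173−3} = (−1)^170 = +1.

+1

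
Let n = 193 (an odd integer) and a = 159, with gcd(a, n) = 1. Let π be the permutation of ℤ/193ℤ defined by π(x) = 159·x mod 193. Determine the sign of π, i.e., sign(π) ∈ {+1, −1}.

Trace 88: π^k(88) = [88, 96, 17, 1, 159, 191, 68] for k=0..6.
Cycle type of π: 192 + 1; total 2 cycles.
Σ(ℓ_i−1) = 193−2 = 191; sign = (−1)^191 = -1.

-1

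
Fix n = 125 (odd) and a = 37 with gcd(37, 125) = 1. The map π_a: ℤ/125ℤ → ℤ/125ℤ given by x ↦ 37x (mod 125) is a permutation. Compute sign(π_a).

-1

Start at x=2: 2 → 74 → 113 → 56 → 72 → 39 → 68 → … (one orbit).
Cycle type of π: 100 + 20 + 4 + 1; total 4 cycles.
With 4 cycles on 125 points, sign = (−1)^{125−4} = -1.
(37|125)_J = -1 (Zolotarev's lemma cross-check).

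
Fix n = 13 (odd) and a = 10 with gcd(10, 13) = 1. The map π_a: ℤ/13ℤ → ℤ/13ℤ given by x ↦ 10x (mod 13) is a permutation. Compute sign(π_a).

+1

Orbit of 9 under x↦10x: [9, 12, 3, 4, 1, 10]… (length divides ord_13(10)).
Cycle lengths of π_10 on ℤ/13ℤ: [6, 6, 1]; 3 cycles in total.
13 − 3 = 10 transpositions; sign(π) = (−1)^10 = +1.
(10|13)_J = +1 (Zolotarev's lemma cross-check).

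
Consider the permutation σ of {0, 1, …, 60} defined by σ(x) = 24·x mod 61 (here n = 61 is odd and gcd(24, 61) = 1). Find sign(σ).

-1

Trace 24: π^k(24) = [24, 27, 38, 58, 50, 41, 8] for k=0..6.
Cycle type of π: 20×3 + 1; total 4 cycles.
61 − 4 = 57 transpositions; sign(π) = (−1)^57 = -1.
The Jacobi symbol (24|61) = -1 (Zolotarev) agrees.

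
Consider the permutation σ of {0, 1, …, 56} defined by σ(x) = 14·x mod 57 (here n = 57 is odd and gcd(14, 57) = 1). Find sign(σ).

+1

Orbit of 28 under x↦14x: [28, 50, 16, 53, 1, 14, 25]… (length divides ord_57(14)).
The orbit structure of x ↦ 14x mod 57: 5 orbits of sizes [18, 18, 18, 2, 1].
With 5 cycles on 57 points, sign = (−1)^{57−5} = +1.
The Jacobi symbol (14|57) = +1 (Zolotarev) agrees.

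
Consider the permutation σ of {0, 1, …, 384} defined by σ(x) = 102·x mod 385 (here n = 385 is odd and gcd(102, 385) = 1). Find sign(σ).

Orbit of 317 under x↦102x: [317, 379, 158, 331, 267, 284, 93]… (length divides ord_385(102)).
π_102 has 18 disjoint cycles with lengths [60, 60, 60, 60, 20, 20, 15, 15, 15, 15, 12, 12, 5, 5, 4, 3, 3, 1] on {0,…,384}.
18 cycles on 385: each ℓ→(−1)^(ℓ−1), product (−1)^367 = -1.
(102|385)_J = -1 (Zolotarev's lemma cross-check).

-1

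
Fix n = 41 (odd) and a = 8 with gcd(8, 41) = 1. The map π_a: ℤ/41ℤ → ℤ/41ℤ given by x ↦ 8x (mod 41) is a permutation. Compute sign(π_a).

+1

Orbit of 40 under x↦8x: [40, 33, 18, 21, 4, 32, 10]… (length divides ord_41(8)).
Decompose π into cycles: lengths [20, 20, 1] (3 cycles, including the fixed point 0).
sign(π) = (−1)^{n − #cycles} = (−1)^{41−3} = (−1)^38 = +1.
(8|41)_J = +1 (Zolotarev's lemma cross-check).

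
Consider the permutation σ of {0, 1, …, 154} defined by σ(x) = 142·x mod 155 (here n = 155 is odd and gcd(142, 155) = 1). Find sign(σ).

Start at x=76: 76 → 97 → 134 → 118 → 16 → 102 → 69 → … (one orbit).
Cycle lengths of π_142 on ℤ/155ℤ: [60, 60, 15, 15, 4, 1]; 6 cycles in total.
With 6 cycles on 155 points, sign = (−1)^{155−6} = -1.
The Jacobi symbol (142|155) = -1 (Zolotarev) agrees.

-1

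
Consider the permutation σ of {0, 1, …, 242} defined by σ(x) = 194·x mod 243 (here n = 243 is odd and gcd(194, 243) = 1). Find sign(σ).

Trace 110: π^k(110) = [110, 199, 212, 61, 170, 175, 173] for k=0..6.
Cycle lengths of π_194 on ℤ/243ℤ: [162, 54, 18, 6, 2, 1]; 6 cycles in total.
243 − 6 = 237 transpositions; sign(π) = (−1)^237 = -1.
Zolotarev: (194|243) = -1, matching the cycle-count sign.

-1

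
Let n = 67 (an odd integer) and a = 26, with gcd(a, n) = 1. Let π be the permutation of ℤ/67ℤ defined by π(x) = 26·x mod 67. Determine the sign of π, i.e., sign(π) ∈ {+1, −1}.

Orbit of 19 under x↦26x: [19, 25, 47, 16, 14, 29, 17]… (length divides ord_67(26)).
Decompose π into cycles: lengths [33, 33, 1] (3 cycles, including the fixed point 0).
n − c = 67 − 3 = 64; sign = (−1)^64 = +1.

+1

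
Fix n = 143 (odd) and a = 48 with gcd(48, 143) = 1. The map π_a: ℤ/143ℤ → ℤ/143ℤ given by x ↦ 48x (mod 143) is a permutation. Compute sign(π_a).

+1

Orbit of 1 under x↦48x: [1, 48, 16, 53, 113, 133, 92]… (length divides ord_143(48)).
15 cycles of lengths [15, 15, 15, 15, 15, 15, 15, 15, 5, 5, 3, 3, 3, 3, 1].
sign(π) = (−1)^{n − #cycles} = (−1)^{143−15} = (−1)^128 = +1.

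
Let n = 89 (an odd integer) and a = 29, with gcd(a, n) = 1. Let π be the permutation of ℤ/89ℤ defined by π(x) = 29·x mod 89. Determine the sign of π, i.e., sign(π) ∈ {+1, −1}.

-1

Start at x=48: 48 → 57 → 51 → 55 → 82 → 64 → 76 → … (one orbit).
Cycle type of π: 88 + 1; total 2 cycles.
With 2 cycles on 89 points, sign = (−1)^{89−2} = -1.
(29|89)_J = -1 (Zolotarev's lemma cross-check).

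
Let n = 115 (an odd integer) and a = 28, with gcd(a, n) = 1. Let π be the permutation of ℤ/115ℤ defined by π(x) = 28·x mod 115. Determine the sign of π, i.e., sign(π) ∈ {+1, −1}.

+1

Trace 7: π^k(7) = [7, 81, 83, 24, 97, 71, 33] for k=0..6.
Cycle lengths of π_28 on ℤ/115ℤ: [44, 44, 22, 4, 1]; 5 cycles in total.
With 5 cycles on 115 points, sign = (−1)^{115−5} = +1.
Zolotarev: (28|115) = +1, matching the cycle-count sign.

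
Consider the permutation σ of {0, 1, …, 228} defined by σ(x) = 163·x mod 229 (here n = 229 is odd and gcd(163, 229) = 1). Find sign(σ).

Trace 74: π^k(74) = [74, 154, 141, 83, 18, 186, 90] for k=0..6.
The orbit structure of x ↦ 163x mod 229: 2 orbits of sizes [228, 1].
sign(π) = (−1)^{n − #cycles} = (−1)^{229−2} = (−1)^227 = -1.

-1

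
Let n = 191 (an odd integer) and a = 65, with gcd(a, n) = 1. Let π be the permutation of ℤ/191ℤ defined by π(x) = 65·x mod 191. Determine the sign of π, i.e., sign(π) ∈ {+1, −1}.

+1

Start at x=25: 25 → 97 → 2 → 130 → 46 → 125 → 103 → … (one orbit).
Decompose π into cycles: lengths [95, 95, 1] (3 cycles, including the fixed point 0).
sign(π) = (−1)^{n − #cycles} = (−1)^{191−3} = (−1)^188 = +1.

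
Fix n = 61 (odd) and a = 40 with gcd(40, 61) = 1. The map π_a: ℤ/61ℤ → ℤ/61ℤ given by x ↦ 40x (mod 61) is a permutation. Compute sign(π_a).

-1

Orbit of 21 under x↦40x: [21, 47, 50, 48, 29, 1, 40]… (length divides ord_61(40)).
Decompose π into cycles: lengths [12, 12, 12, 12, 12, 1] (6 cycles, including the fixed point 0).
sign(π) = (−1)^{n − #cycles} = (−1)^{61−6} = (−1)^55 = -1.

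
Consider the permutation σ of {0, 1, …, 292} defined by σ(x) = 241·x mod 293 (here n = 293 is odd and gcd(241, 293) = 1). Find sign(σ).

-1

Orbit of 35 under x↦241x: [35, 231, 1, 241, 67, 32, 94]… (length divides ord_293(241)).
The orbit structure of x ↦ 241x mod 293: 2 orbits of sizes [292, 1].
n − c = 293 − 2 = 291; sign = (−1)^291 = -1.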